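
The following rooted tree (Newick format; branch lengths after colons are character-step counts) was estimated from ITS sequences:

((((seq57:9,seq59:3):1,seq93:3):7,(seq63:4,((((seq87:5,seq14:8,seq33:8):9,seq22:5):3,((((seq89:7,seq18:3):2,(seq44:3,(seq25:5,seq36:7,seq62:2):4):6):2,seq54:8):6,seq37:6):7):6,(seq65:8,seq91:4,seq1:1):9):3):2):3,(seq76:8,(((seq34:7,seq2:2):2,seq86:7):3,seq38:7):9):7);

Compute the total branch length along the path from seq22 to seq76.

The path runs seq22 → … → MRCA → … → seq76; the MRCA is the root of the tree.
Branch lengths along that path: 5 + 3 + 6 + 3 + 2 + 3 + 7 + 8 = 37.

37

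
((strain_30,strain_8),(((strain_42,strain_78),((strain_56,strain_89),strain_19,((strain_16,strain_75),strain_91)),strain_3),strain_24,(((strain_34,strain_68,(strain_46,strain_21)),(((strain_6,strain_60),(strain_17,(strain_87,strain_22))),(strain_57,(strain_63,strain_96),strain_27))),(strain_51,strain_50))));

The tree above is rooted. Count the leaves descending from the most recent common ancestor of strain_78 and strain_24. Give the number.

The MRCA of strain_78 and strain_24 is the node subtending (((strain_42,strain_78),((strain_56,strain_89),strain_19,((strain_16,strain_75),strain_91)),strain_3),strain_24,(((strain_34,strain_68,(strain_46,strain_21)),(((strain_6,strain_60),(strain_17,(strain_87,strain_22))),(strain_57,(strain_63,strain_96),strain_27))),(strain_51,strain_50))).
That clade contains 25 terminal taxa: strain_16, strain_17, strain_19, strain_21, strain_22, strain_24, strain_27, strain_3, strain_34, strain_42, strain_46, strain_50, strain_51, strain_56, strain_57, strain_6, strain_60, strain_63, strain_68, strain_75, strain_78, strain_87, strain_89, strain_91, strain_96.

25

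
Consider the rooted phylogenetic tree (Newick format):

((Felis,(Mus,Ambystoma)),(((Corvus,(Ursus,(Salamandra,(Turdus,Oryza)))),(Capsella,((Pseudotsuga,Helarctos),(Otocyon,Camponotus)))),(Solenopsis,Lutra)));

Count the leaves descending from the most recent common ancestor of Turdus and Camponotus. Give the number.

The MRCA of Turdus and Camponotus is the node subtending ((Corvus,(Ursus,(Salamandra,(Turdus,Oryza)))),(Capsella,((Pseudotsuga,Helarctos),(Otocyon,Camponotus)))).
That clade contains 10 terminal taxa: Camponotus, Capsella, Corvus, Helarctos, Oryza, Otocyon, Pseudotsuga, Salamandra, Turdus, Ursus.

10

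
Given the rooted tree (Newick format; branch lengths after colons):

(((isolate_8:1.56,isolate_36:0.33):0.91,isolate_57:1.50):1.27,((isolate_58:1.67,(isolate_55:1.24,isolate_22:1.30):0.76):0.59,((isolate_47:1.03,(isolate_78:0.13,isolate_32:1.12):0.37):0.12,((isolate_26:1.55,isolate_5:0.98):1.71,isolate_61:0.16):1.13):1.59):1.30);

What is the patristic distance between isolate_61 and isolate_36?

6.69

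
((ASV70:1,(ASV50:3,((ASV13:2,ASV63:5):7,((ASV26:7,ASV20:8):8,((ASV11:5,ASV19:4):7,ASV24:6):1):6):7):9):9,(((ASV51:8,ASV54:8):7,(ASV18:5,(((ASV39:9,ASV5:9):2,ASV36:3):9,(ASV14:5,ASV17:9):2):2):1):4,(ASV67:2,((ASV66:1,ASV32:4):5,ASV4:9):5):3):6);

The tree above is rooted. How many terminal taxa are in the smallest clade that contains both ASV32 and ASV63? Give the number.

The MRCA of ASV32 and ASV63 is the root, so the clade is the entire tree.
That clade contains 21 terminal taxa: ASV11, ASV13, ASV14, ASV17, ASV18, ASV19, ASV20, ASV24, ASV26, ASV32, ASV36, ASV39, ASV4, ASV5, ASV50, ASV51, ASV54, ASV63, ASV66, ASV67, ASV70.

21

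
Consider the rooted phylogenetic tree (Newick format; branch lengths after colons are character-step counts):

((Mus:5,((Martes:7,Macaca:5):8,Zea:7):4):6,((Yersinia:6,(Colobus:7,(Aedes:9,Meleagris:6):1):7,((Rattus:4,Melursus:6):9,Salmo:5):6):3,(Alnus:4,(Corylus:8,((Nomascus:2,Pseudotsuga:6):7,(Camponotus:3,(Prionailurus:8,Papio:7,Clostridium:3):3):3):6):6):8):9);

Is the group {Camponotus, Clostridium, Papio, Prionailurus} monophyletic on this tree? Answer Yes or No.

Yes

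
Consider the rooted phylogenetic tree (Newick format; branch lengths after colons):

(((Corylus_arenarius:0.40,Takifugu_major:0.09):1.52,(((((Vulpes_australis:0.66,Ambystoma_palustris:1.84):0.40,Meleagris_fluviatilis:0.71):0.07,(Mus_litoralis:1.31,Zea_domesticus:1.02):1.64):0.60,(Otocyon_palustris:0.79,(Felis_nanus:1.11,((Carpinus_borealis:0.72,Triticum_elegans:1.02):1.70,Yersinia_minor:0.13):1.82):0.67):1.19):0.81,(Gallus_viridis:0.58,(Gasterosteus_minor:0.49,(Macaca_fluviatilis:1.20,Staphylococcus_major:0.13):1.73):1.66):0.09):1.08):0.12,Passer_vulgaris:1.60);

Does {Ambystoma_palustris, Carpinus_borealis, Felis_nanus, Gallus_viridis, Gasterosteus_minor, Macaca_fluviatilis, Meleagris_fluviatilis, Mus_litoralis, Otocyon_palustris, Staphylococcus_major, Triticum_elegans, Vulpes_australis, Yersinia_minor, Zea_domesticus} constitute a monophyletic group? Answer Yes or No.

Yes

The most recent common ancestor of these taxa subtends (((((Vulpes_australis,Ambystoma_palustris),Meleagris_fluviatilis),(Mus_litoralis,Zea_domesticus)),(Otocyon_palustris,(Felis_nanus,((Carpinus_borealis,Triticum_elegans),Yersinia_minor)))),(Gallus_viridis,(Gasterosteus_minor,(Macaca_fluviatilis,Staphylococcus_major)))).
That clade has exactly 14 tips — every listed taxon and nothing else — so the group is monophyletic.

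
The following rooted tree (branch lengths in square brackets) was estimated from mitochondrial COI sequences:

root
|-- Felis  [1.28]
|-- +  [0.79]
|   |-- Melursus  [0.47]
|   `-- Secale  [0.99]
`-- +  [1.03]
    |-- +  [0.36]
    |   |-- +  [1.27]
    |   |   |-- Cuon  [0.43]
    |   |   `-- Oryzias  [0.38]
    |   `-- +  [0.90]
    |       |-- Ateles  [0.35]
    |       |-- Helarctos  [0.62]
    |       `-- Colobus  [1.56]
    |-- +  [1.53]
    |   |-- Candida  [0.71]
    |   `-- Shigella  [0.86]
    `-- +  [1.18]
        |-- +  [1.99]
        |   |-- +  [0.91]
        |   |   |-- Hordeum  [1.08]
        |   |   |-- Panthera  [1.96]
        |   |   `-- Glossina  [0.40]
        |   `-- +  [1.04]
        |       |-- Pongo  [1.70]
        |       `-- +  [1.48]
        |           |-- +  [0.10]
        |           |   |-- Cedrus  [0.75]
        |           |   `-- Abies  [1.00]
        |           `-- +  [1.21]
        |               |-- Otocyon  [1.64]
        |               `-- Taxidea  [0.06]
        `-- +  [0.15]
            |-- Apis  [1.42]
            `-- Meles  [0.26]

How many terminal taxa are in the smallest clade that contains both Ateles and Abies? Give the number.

The MRCA of Ateles and Abies is the node subtending (((Cuon,Oryzias),(Ateles,Helarctos,Colobus)),(Candida,Shigella),(((Hordeum,Panthera,Glossina),(Pongo,((Cedrus,Abies),(Otocyon,Taxidea)))),(Apis,Meles))).
That clade contains 17 terminal taxa: Abies, Apis, Ateles, Candida, Cedrus, Colobus, Cuon, Glossina, Helarctos, Hordeum, Meles, Oryzias, Otocyon, Panthera, Pongo, Shigella, Taxidea.

17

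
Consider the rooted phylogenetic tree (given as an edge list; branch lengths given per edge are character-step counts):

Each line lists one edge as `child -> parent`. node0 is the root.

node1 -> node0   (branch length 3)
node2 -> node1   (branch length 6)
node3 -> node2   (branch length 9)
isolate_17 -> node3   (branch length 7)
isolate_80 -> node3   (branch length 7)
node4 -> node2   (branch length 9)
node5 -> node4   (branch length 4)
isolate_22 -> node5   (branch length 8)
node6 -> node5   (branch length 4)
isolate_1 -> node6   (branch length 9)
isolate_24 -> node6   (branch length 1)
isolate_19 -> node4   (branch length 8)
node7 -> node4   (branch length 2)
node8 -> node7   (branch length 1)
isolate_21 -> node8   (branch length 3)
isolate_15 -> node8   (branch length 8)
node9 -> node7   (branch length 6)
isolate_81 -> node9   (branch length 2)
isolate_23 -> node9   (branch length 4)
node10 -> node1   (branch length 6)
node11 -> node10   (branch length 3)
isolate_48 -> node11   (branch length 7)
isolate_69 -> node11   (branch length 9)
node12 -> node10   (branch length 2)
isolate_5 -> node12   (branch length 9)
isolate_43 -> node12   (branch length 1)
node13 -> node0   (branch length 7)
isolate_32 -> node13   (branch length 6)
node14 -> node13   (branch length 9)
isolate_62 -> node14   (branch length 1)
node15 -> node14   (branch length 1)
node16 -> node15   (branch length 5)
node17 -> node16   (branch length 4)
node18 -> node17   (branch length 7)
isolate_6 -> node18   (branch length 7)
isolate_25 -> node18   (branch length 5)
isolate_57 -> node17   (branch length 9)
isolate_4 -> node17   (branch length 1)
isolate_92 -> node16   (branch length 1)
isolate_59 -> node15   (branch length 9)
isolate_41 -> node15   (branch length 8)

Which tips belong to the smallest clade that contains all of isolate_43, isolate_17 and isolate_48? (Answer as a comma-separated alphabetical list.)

Tracing isolate_43: it sits inside (isolate_5,isolate_43).
Tracing isolate_17: it sits inside (isolate_17,isolate_80).
Tracing isolate_48: it sits inside (isolate_48,isolate_69).
The smallest clade enclosing all 3 is (((isolate_17,isolate_80),((isolate_22,(isolate_1,isolate_24)),isolate_19,((isolate_21,isolate_15),(isolate_81,isolate_23)))),((isolate_48,isolate_69),(isolate_5,isolate_43))); the answer is its 14 terminal taxa in alphabetical order.

isolate_1, isolate_15, isolate_17, isolate_19, isolate_21, isolate_22, isolate_23, isolate_24, isolate_43, isolate_48, isolate_5, isolate_69, isolate_80, isolate_81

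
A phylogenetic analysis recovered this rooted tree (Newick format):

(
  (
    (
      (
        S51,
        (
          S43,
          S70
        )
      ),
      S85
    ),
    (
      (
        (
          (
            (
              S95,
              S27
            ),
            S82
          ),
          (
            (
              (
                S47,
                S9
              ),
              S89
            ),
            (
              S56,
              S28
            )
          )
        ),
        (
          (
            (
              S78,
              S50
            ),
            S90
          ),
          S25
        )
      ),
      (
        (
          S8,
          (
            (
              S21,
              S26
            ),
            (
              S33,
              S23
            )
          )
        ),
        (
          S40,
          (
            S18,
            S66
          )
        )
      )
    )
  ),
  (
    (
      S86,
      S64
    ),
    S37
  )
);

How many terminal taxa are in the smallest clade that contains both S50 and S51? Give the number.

24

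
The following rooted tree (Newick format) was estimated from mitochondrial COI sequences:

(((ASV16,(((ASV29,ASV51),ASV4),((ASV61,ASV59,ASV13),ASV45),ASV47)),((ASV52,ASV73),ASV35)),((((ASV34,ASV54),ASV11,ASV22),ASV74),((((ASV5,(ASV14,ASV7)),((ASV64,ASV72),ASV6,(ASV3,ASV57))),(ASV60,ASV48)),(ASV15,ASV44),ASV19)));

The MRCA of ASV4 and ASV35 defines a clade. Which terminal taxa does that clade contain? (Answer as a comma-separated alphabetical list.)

ASV13, ASV16, ASV29, ASV35, ASV4, ASV45, ASV47, ASV51, ASV52, ASV59, ASV61, ASV73

Tracing ASV4: it sits inside ((ASV29,ASV51),ASV4).
Tracing ASV35: it sits inside ((ASV52,ASV73),ASV35).
The smallest clade enclosing both is ((ASV16,(((ASV29,ASV51),ASV4),((ASV61,ASV59,ASV13),ASV45),ASV47)),((ASV52,ASV73),ASV35)); the answer is its 12 terminal taxa in alphabetical order.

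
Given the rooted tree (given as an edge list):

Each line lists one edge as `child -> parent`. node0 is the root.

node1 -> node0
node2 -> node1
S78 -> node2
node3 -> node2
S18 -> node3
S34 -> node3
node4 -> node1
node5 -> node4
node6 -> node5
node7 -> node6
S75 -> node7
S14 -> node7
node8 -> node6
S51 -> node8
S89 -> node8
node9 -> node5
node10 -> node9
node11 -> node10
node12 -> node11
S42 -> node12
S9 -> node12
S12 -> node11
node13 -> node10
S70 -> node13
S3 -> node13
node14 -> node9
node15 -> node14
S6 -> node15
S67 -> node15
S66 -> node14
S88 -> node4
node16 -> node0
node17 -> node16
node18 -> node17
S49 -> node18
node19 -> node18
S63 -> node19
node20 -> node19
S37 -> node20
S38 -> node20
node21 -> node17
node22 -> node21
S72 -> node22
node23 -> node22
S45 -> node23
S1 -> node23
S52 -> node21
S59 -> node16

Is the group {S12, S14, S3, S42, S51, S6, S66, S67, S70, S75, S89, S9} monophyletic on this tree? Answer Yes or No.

The most recent common ancestor of these taxa subtends (((S75,S14),(S51,S89)),((((S42,S9),S12),(S70,S3)),((S6,S67),S66))).
That clade has exactly 12 tips — every listed taxon and nothing else — so the group is monophyletic.

Yes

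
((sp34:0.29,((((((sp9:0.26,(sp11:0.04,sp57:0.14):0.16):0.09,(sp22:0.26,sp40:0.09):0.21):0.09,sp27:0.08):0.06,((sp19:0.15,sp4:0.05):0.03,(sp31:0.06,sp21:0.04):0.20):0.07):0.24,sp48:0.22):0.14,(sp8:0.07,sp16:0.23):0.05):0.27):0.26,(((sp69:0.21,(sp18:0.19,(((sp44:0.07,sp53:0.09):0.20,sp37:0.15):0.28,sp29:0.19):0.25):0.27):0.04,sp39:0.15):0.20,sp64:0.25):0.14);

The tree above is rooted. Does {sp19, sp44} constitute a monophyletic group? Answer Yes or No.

No

The MRCA of the listed taxa is the root, so the smallest clade containing them is the whole tree.
That clade also contains sp11, sp16, sp18, sp21, sp22, sp27, sp29, sp31, sp34, sp37, sp39, sp4, sp40, sp48, sp53, sp57, sp64, sp69, sp8, sp9, which are not in the proposed group, so the group is not monophyletic.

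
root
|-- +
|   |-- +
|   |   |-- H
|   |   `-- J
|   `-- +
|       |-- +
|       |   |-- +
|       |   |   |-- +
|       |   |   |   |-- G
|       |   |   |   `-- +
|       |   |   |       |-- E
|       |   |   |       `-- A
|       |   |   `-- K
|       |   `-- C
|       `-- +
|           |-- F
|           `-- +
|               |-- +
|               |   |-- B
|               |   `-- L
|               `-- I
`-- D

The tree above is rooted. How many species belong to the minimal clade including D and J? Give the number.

12

The MRCA of D and J is the root, so the clade is the entire tree.
That clade contains 12 terminal taxa: A, B, C, D, E, F, G, H, I, J, K, L.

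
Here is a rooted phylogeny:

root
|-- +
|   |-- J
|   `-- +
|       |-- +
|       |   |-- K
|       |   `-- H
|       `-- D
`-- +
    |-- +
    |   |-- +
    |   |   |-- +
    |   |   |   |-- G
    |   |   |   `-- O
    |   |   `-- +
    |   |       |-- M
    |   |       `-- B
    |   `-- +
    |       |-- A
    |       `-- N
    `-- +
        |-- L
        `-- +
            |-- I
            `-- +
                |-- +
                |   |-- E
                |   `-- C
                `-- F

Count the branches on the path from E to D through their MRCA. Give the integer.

9

The MRCA of E and D is the root of the tree.
From E up to that node: 6 branches. From D up to the same node: 3 branches. Total: 6 + 3 = 9.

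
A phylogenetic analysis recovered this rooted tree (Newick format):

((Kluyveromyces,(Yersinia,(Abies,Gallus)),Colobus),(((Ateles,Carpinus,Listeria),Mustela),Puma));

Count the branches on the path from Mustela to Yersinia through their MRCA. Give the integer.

The MRCA of Mustela and Yersinia is the root of the tree.
From Mustela up to that node: 3 branches. From Yersinia up to the same node: 3 branches. Total: 3 + 3 = 6.

6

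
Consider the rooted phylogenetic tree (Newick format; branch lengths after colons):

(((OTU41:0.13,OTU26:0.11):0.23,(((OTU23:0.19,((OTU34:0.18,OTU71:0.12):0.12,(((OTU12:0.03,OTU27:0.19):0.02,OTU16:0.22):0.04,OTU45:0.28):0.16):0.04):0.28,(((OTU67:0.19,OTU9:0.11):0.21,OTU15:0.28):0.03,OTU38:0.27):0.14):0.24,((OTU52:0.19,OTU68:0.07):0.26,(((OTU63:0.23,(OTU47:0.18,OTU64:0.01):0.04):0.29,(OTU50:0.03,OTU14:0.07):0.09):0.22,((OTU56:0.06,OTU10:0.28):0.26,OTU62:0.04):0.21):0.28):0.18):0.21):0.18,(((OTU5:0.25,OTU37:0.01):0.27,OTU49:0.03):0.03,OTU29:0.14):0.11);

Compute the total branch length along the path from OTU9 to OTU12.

The path runs OTU9 → … → MRCA → … → OTU12; the MRCA is the node subtending ((OTU23,((OTU34,OTU71),(((OTU12,OTU27),OTU16),OTU45))),(((OTU67,OTU9),OTU15),OTU38)).
Branch lengths along that path: 0.11 + 0.21 + 0.03 + 0.14 + 0.28 + 0.04 + 0.16 + 0.04 + 0.02 + 0.03 = 1.06.

1.06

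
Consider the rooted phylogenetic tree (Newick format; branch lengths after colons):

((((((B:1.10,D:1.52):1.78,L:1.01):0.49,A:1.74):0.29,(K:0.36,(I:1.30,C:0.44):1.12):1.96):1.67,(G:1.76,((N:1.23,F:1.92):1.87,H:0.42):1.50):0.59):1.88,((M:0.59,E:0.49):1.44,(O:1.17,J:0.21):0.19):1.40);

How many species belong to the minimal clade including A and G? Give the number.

11

The MRCA of A and G is the node subtending (((((B,D),L),A),(K,(I,C))),(G,((N,F),H))).
That clade contains 11 terminal taxa: A, B, C, D, F, G, H, I, K, L, N.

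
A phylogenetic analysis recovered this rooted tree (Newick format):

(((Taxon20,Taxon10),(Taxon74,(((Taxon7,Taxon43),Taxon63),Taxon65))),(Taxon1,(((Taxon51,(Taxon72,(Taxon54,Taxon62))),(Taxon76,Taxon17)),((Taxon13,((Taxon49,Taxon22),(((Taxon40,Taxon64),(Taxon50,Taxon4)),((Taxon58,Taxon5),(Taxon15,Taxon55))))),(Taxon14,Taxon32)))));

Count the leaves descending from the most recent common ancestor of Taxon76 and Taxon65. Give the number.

The MRCA of Taxon76 and Taxon65 is the root, so the clade is the entire tree.
That clade contains 27 terminal taxa: Taxon1, Taxon10, Taxon13, Taxon14, Taxon15, Taxon17, Taxon20, Taxon22, Taxon32, Taxon4, Taxon40, Taxon43, Taxon49, Taxon5, Taxon50, Taxon51, Taxon54, Taxon55, Taxon58, Taxon62, Taxon63, Taxon64, Taxon65, Taxon7, Taxon72, Taxon74, Taxon76.

27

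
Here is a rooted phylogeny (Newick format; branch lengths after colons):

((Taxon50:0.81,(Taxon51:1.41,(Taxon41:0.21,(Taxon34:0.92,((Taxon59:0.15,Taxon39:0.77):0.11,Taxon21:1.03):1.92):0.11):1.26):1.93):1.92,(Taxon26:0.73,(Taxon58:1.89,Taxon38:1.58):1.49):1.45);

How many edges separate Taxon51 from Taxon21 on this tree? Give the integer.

The MRCA of Taxon51 and Taxon21 is the node subtending (Taxon51,(Taxon41,(Taxon34,((Taxon59,Taxon39),Taxon21)))).
From Taxon51 up to that node: 1 branch. From Taxon21 up to the same node: 4 branches. Total: 1 + 4 = 5.

5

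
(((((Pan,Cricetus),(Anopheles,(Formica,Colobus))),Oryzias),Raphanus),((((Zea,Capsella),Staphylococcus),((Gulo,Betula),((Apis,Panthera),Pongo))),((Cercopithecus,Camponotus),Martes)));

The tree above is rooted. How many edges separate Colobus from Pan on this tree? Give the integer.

The MRCA of Colobus and Pan is the node subtending ((Pan,Cricetus),(Anopheles,(Formica,Colobus))).
From Colobus up to that node: 3 branches. From Pan up to the same node: 2 branches. Total: 3 + 2 = 5.

5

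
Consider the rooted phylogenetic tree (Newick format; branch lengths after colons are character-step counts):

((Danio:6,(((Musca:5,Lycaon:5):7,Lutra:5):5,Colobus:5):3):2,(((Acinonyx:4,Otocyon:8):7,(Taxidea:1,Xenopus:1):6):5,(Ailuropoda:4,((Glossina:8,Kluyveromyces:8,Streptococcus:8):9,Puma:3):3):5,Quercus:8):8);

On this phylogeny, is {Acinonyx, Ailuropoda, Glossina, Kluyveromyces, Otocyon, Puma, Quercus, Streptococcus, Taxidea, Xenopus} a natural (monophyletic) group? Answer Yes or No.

The most recent common ancestor of these taxa subtends (((Acinonyx,Otocyon),(Taxidea,Xenopus)),(Ailuropoda,((Glossina,Kluyveromyces,Streptococcus),Puma)),Quercus).
That clade has exactly 10 tips — every listed taxon and nothing else — so the group is monophyletic.

Yes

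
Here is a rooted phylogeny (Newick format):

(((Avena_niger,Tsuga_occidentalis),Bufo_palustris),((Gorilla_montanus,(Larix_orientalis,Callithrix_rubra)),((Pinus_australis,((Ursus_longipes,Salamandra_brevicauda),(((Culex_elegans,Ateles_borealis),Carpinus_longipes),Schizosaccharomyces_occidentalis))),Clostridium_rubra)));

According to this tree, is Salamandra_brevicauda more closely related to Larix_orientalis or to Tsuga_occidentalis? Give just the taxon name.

Larix_orientalis

The MRCA of Salamandra_brevicauda and Larix_orientalis subtends ((Gorilla_montanus,(Larix_orientalis,Callithrix_rubra)),((Pinus_australis,((Ursus_longipes,Salamandra_brevicauda),(((Culex_elegans,Ateles_borealis),Carpinus_longipes),Schizosaccharomyces_occidentalis))),Clostridium_rubra)) (11 taxa).
The MRCA of Salamandra_brevicauda and Tsuga_occidentalis is the root, subtending the entire tree (14 taxa).
The first is nested inside the second, so Salamandra_brevicauda shares a more recent common ancestor with Larix_orientalis.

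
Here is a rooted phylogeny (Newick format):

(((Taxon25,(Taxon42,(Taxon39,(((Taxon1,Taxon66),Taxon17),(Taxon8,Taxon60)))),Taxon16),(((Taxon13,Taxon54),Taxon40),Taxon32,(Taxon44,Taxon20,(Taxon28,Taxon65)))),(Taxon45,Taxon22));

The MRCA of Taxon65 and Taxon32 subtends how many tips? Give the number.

8

The MRCA of Taxon65 and Taxon32 is the node subtending (((Taxon13,Taxon54),Taxon40),Taxon32,(Taxon44,Taxon20,(Taxon28,Taxon65))).
That clade contains 8 terminal taxa: Taxon13, Taxon20, Taxon28, Taxon32, Taxon40, Taxon44, Taxon54, Taxon65.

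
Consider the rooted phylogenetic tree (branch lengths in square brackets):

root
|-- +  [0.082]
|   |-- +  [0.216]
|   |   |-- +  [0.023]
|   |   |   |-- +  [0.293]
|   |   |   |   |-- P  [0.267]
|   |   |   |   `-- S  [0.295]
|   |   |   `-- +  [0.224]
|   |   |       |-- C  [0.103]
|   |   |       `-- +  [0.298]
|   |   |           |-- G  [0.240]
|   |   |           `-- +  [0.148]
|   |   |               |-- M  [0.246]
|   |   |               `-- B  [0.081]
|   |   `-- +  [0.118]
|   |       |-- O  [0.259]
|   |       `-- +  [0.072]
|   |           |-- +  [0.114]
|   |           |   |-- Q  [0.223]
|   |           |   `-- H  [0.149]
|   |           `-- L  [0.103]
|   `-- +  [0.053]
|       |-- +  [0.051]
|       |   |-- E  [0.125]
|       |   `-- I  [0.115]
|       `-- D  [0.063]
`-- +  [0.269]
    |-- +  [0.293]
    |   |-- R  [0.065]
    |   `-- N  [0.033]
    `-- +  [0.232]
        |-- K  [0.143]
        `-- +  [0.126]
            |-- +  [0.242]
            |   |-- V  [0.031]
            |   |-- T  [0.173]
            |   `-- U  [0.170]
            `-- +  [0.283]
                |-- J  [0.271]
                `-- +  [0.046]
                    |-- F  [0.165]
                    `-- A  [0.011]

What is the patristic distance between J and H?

The path runs J → … → MRCA → … → H; the MRCA is the root of the tree.
Branch lengths along that path: 0.271 + 0.283 + 0.126 + 0.232 + 0.269 + 0.082 + 0.216 + 0.118 + 0.072 + 0.114 + 0.149 = 1.932.

1.932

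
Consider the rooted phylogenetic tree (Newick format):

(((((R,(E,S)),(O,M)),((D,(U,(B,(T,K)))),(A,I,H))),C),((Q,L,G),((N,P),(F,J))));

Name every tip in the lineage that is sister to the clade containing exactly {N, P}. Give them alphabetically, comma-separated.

The clade containing exactly {N, P} attaches to the tree at the node subtending ((N,P),(F,J)).
The other lineage descending from that same node — the sister group — is (F,J); its 2 tips in alphabetical order are the answer.

F, J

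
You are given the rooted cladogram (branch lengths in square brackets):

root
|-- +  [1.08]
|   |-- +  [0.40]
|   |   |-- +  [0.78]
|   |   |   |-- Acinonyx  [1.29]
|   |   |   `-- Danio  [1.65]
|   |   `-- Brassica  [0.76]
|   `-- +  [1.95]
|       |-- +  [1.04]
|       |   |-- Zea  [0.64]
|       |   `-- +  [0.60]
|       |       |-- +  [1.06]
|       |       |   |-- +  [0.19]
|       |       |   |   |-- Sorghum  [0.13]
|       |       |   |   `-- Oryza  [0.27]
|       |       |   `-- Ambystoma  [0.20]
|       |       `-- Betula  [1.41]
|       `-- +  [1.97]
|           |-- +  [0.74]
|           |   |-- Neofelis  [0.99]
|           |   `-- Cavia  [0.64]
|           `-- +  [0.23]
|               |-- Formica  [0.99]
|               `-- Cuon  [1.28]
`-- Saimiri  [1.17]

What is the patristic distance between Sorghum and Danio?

7.80

The path runs Sorghum → … → MRCA → … → Danio; the MRCA is the node subtending (((Acinonyx,Danio),Brassica),((Zea,(((Sorghum,Oryza),Ambystoma),Betula)),((Neofelis,Cavia),(Formica,Cuon)))).
Branch lengths along that path: 0.13 + 0.19 + 1.06 + 0.60 + 1.04 + 1.95 + 0.40 + 0.78 + 1.65 = 7.80.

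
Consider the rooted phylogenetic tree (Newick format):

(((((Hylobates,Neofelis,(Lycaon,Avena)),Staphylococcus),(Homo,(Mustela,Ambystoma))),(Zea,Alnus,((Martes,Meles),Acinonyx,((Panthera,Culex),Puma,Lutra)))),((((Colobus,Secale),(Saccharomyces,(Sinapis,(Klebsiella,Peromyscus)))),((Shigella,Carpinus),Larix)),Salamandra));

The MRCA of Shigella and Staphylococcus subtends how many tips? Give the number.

27

The MRCA of Shigella and Staphylococcus is the root, so the clade is the entire tree.
That clade contains 27 terminal taxa: Acinonyx, Alnus, Ambystoma, Avena, Carpinus, Colobus, Culex, Homo, Hylobates, Klebsiella, Larix, Lutra, Lycaon, Martes, Meles, Mustela, Neofelis, Panthera, Peromyscus, Puma, Saccharomyces, Salamandra, Secale, Shigella, Sinapis, Staphylococcus, Zea.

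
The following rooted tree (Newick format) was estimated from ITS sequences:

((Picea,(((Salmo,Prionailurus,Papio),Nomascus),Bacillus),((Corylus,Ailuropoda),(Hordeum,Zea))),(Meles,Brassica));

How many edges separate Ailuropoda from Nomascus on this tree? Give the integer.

The MRCA of Ailuropoda and Nomascus is the node subtending (Picea,(((Salmo,Prionailurus,Papio),Nomascus),Bacillus),((Corylus,Ailuropoda),(Hordeum,Zea))).
From Ailuropoda up to that node: 3 branches. From Nomascus up to the same node: 3 branches. Total: 3 + 3 = 6.

6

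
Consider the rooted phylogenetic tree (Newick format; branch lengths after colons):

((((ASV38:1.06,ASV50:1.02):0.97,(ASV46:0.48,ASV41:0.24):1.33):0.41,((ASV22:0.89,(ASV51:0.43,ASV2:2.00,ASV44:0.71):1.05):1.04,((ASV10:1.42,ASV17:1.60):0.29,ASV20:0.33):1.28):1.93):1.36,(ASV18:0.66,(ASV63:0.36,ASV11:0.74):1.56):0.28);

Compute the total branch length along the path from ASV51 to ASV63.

8.01

The path runs ASV51 → … → MRCA → … → ASV63; the MRCA is the root of the tree.
Branch lengths along that path: 0.43 + 1.05 + 1.04 + 1.93 + 1.36 + 0.28 + 1.56 + 0.36 = 8.01.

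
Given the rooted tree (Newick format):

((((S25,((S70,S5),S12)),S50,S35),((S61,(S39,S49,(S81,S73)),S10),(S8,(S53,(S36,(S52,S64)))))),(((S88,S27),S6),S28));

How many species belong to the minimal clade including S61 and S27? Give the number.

The MRCA of S61 and S27 is the root, so the clade is the entire tree.
That clade contains 21 terminal taxa: S10, S12, S25, S27, S28, S35, S36, S39, S49, S5, S50, S52, S53, S6, S61, S64, S70, S73, S8, S81, S88.

21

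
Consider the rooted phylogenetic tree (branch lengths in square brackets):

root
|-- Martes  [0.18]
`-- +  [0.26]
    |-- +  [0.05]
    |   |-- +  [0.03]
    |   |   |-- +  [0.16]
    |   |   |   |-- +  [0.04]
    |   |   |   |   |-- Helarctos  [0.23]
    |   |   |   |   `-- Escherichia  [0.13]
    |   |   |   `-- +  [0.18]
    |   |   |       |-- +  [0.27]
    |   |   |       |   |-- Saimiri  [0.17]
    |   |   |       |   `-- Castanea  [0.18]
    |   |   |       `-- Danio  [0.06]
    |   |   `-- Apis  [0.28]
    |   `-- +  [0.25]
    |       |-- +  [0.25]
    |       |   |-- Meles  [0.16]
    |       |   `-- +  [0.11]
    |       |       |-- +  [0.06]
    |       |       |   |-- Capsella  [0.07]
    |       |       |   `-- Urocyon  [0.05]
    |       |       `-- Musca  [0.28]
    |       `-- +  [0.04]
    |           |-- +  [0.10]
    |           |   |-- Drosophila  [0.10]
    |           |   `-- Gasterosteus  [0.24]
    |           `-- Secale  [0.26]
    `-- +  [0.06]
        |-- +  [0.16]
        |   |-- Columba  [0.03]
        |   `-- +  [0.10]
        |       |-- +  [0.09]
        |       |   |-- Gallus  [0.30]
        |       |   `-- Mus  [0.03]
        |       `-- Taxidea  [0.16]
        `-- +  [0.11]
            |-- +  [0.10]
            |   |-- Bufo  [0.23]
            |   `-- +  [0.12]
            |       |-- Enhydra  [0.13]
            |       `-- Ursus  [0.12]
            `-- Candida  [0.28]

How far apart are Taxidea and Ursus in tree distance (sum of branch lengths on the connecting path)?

0.87

The path runs Taxidea → … → MRCA → … → Ursus; the MRCA is the node subtending ((Columba,((Gallus,Mus),Taxidea)),((Bufo,(Enhydra,Ursus)),Candida)).
Branch lengths along that path: 0.16 + 0.10 + 0.16 + 0.11 + 0.10 + 0.12 + 0.12 = 0.87.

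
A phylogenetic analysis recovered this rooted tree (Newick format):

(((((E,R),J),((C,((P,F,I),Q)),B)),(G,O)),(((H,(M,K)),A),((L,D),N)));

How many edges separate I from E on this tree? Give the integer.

8

The MRCA of I and E is the node subtending (((E,R),J),((C,((P,F,I),Q)),B)).
From I up to that node: 5 branches. From E up to the same node: 3 branches. Total: 5 + 3 = 8.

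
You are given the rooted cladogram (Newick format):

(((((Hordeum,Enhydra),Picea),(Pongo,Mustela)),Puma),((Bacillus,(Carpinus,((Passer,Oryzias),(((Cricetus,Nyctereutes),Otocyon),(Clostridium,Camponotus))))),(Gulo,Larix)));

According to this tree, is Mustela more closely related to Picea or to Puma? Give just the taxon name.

Picea

The MRCA of Mustela and Picea subtends (((Hordeum,Enhydra),Picea),(Pongo,Mustela)) (5 taxa).
The MRCA of Mustela and Puma subtends ((((Hordeum,Enhydra),Picea),(Pongo,Mustela)),Puma) (6 taxa).
The first is nested inside the second, so Mustela shares a more recent common ancestor with Picea.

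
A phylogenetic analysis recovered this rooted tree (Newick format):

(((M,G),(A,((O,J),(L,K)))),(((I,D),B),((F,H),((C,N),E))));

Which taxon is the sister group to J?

O

J attaches to the tree at the node subtending (O,J).
The other lineage descending from that same node — the sister group — is the single tip O.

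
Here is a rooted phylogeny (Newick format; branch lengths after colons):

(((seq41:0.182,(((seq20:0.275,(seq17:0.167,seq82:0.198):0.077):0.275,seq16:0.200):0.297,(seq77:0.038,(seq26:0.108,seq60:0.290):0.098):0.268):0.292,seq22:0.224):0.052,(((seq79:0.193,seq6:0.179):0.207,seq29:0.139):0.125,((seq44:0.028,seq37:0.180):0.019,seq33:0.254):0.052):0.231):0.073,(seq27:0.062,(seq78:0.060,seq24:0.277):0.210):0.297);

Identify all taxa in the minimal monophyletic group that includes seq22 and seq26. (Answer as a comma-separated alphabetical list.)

Tracing seq22: it sits inside (seq41,(((seq20,(seq17,seq82)),seq16),(seq77,(seq26,seq60))),seq22).
Tracing seq26: it sits inside (seq26,seq60).
The smallest clade enclosing both is (seq41,(((seq20,(seq17,seq82)),seq16),(seq77,(seq26,seq60))),seq22); the answer is its 9 terminal taxa in alphabetical order.

seq16, seq17, seq20, seq22, seq26, seq41, seq60, seq77, seq82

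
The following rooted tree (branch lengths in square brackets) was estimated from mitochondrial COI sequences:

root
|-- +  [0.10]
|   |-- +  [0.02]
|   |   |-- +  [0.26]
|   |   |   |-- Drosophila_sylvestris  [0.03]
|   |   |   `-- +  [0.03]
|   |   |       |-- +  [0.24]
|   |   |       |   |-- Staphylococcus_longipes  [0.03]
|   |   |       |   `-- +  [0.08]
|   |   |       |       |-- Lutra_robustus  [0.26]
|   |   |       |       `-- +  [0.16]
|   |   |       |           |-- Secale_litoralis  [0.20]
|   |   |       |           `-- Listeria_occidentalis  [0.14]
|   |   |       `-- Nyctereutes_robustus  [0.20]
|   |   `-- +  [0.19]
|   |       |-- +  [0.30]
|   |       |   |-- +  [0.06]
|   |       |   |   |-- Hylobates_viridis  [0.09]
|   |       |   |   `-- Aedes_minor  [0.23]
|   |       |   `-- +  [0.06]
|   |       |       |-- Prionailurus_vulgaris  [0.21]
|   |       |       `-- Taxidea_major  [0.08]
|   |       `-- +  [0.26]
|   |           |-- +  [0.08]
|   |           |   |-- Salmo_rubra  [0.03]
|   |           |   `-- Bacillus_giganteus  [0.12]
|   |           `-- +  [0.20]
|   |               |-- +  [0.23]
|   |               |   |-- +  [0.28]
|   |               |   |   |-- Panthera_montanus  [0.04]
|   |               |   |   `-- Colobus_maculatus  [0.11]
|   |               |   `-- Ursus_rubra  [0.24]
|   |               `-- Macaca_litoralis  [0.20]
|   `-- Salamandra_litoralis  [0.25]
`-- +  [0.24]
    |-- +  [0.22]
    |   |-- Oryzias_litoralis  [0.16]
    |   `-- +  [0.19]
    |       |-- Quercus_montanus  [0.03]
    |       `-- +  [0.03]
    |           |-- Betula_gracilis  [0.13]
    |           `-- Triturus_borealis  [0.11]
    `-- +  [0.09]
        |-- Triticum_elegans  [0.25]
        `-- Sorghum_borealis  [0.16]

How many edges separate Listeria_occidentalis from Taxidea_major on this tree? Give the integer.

10

The MRCA of Listeria_occidentalis and Taxidea_major is the node subtending ((Drosophila_sylvestris,((Staphylococcus_longipes,(Lutra_robustus,(Secale_litoralis,Listeria_occidentalis))),Nyctereutes_robustus)),(((Hylobates_viridis,Aedes_minor),(Prionailurus_vulgaris,Taxidea_major)),((Salmo_rubra,Bacillus_giganteus),(((Panthera_montanus,Colobus_maculatus),Ursus_rubra),Macaca_litoralis)))).
From Listeria_occidentalis up to that node: 6 branches. From Taxidea_major up to the same node: 4 branches. Total: 6 + 4 = 10.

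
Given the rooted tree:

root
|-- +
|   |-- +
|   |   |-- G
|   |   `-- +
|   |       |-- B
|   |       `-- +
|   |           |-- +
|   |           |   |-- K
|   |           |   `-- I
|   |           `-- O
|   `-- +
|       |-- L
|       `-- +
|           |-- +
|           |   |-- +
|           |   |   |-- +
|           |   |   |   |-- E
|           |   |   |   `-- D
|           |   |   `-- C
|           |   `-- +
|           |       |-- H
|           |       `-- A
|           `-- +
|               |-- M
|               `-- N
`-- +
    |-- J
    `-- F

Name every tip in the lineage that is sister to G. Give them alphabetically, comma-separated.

B, I, K, O

G attaches to the tree at the node subtending (G,(B,((K,I),O))).
The other lineage descending from that same node — the sister group — is (B,((K,I),O)); its 4 tips in alphabetical order are the answer.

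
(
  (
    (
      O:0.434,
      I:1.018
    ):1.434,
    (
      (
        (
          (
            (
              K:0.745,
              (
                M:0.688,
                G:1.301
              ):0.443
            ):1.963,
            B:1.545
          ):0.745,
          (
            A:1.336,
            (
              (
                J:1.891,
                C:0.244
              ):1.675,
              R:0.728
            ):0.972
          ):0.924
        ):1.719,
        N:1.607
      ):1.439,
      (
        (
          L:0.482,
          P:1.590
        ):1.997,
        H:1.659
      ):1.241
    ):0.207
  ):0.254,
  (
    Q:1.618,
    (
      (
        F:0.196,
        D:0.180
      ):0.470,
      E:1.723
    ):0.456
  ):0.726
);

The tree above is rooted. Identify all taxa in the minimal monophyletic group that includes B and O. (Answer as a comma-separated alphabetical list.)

A, B, C, G, H, I, J, K, L, M, N, O, P, R

Tracing B: it sits inside ((K,(M,G)),B).
Tracing O: it sits inside (O,I).
The smallest clade enclosing both is ((O,I),(((((K,(M,G)),B),(A,((J,C),R))),N),((L,P),H))); the answer is its 14 terminal taxa in alphabetical order.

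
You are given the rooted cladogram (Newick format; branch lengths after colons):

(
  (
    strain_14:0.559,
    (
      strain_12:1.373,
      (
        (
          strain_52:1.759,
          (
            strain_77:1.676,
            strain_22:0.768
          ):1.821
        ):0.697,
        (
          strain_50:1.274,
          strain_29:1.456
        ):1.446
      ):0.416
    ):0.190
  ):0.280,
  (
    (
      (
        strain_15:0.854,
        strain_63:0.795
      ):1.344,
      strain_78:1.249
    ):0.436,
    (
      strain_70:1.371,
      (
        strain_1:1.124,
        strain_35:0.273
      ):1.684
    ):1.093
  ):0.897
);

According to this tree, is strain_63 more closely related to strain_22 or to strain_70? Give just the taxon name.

The MRCA of strain_63 and strain_70 subtends (((strain_15,strain_63),strain_78),(strain_70,(strain_1,strain_35))) (6 taxa).
The MRCA of strain_63 and strain_22 is the root, subtending the entire tree (13 taxa).
The first is nested inside the second, so strain_63 shares a more recent common ancestor with strain_70.

strain_70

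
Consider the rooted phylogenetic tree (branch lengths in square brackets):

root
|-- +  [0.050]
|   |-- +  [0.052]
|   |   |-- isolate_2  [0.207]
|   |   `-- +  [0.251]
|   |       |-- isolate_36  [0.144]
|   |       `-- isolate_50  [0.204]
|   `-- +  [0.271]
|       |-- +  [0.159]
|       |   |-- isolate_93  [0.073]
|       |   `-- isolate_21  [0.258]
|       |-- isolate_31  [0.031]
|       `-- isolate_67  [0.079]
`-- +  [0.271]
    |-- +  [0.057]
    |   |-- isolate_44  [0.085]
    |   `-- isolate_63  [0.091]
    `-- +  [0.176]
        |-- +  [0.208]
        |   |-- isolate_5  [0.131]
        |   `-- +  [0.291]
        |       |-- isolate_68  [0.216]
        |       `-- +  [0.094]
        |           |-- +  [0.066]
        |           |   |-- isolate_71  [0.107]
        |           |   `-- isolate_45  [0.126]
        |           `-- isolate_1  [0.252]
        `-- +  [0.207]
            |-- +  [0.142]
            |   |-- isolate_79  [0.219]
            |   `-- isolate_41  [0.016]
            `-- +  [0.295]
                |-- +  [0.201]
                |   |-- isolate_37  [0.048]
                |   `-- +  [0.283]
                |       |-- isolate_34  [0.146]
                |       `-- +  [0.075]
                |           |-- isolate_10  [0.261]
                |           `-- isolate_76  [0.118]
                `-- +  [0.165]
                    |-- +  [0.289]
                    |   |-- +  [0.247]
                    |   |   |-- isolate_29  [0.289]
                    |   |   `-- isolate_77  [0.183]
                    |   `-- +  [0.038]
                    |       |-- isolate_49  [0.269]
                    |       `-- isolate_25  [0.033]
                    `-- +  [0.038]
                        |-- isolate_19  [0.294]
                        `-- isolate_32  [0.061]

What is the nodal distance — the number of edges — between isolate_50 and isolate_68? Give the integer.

The MRCA of isolate_50 and isolate_68 is the root of the tree.
From isolate_50 up to that node: 4 branches. From isolate_68 up to the same node: 5 branches. Total: 4 + 5 = 9.

9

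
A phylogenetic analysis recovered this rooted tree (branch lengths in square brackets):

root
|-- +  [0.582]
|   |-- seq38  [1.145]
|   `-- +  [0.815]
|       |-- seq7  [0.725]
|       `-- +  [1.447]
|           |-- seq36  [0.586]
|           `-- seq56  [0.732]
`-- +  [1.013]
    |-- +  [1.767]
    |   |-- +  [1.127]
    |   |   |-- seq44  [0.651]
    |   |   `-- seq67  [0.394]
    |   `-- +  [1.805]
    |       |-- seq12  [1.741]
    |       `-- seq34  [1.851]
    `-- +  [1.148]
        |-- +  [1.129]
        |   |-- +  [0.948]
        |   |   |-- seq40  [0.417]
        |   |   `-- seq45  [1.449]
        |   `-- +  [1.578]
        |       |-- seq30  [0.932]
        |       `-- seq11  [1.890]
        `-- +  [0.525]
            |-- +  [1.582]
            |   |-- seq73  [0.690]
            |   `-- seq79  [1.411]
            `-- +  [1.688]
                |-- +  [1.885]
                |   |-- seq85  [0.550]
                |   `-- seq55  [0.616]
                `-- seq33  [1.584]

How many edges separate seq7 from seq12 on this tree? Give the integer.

7

The MRCA of seq7 and seq12 is the root of the tree.
From seq7 up to that node: 3 branches. From seq12 up to the same node: 4 branches. Total: 3 + 4 = 7.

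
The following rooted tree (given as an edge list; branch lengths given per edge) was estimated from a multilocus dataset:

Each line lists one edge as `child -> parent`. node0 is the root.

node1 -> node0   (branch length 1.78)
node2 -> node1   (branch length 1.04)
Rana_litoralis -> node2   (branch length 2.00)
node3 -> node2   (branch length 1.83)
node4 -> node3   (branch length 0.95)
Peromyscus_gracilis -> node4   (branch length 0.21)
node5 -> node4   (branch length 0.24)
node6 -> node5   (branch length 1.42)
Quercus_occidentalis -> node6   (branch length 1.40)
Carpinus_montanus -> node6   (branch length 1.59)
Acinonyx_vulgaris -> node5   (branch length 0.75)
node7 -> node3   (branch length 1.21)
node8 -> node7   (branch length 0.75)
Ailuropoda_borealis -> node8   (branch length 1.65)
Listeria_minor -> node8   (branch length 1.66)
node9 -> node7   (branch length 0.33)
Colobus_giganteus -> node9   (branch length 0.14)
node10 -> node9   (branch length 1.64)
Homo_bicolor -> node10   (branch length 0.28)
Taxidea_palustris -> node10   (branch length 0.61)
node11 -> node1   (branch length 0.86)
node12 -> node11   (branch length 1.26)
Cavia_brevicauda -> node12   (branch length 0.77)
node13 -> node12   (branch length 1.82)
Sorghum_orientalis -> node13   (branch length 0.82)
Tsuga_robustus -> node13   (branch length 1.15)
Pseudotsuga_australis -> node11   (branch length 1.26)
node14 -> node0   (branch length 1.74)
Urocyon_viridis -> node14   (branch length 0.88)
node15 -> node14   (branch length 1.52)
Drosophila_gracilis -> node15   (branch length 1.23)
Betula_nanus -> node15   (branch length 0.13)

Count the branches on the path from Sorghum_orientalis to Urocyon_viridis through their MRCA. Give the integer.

7

The MRCA of Sorghum_orientalis and Urocyon_viridis is the root of the tree.
From Sorghum_orientalis up to that node: 5 branches. From Urocyon_viridis up to the same node: 2 branches. Total: 5 + 2 = 7.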